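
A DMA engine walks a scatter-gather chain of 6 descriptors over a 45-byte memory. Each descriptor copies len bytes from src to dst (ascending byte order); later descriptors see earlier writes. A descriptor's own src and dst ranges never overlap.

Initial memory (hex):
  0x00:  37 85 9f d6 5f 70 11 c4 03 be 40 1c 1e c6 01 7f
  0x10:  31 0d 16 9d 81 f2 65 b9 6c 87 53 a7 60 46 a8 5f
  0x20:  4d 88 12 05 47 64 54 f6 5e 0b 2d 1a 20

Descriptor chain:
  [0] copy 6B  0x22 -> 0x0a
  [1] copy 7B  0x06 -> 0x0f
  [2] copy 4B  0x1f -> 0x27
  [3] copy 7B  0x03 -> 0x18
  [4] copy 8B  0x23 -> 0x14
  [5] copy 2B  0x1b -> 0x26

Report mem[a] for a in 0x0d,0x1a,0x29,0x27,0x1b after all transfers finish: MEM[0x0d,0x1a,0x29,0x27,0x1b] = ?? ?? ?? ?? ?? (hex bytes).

MEM[0x0d,0x1a,0x29,0x27,0x1b] = 64 88 88 c4 12

[0] 0x22->0x0a len=6 : 12 05 47 64 54 f6
[1] 0x06->0x0f len=7 : 11 c4 03 be 12 05 47
[2] 0x1f->0x27 len=4 : 5f 4d 88 12
[3] 0x03->0x18 len=7 : d6 5f 70 11 c4 03 be
[4] 0x23->0x14 len=8 : 05 47 64 54 5f 4d 88 12
[5] 0x1b->0x26 len=2 : 12 c4
query mem[0x0d]=0x64, mem[0x1a]=0x88, mem[0x29]=0x88, mem[0x27]=0xc4, mem[0x1b]=0x12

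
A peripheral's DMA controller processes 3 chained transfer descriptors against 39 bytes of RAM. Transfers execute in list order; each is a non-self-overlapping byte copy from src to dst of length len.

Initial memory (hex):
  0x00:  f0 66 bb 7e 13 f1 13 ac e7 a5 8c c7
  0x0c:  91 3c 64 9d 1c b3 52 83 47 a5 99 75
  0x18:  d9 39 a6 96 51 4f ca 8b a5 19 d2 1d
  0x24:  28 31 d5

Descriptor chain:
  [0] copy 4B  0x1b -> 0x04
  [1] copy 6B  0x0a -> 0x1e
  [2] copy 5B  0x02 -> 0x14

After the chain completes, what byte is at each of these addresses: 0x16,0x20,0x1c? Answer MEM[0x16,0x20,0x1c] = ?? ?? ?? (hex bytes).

MEM[0x16,0x20,0x1c] = 96 91 51

D0: mem[0x04..0x07] <- [96 51 4f ca]
D1: mem[0x1e..0x23] <- [8c c7 91 3c 64 9d]
D2: mem[0x14..0x18] <- [bb 7e 96 51 4f]
query mem[0x16]=0x96, mem[0x20]=0x91, mem[0x1c]=0x51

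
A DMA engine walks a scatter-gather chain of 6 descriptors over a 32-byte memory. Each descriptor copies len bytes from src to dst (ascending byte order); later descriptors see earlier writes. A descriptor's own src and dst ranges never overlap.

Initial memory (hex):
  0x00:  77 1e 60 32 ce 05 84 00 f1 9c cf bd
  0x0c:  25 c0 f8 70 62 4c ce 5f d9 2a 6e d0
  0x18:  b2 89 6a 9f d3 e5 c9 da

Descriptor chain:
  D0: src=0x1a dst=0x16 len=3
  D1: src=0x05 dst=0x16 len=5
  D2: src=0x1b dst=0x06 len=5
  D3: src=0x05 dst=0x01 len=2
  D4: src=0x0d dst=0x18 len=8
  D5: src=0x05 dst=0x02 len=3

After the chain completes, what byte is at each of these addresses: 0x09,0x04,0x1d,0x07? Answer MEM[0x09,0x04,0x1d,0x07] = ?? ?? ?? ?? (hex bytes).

#0 dst[0x16+3] := {0x6a,0x9f,0xd3}
#1 dst[0x16+5] := {0x05,0x84,0x00,0xf1,0x9c}
#2 dst[0x06+5] := {0x9f,0xd3,0xe5,0xc9,0xda}
#3 dst[0x01+2] := {0x05,0x9f}
#4 dst[0x18+8] := {0xc0,0xf8,0x70,0x62,0x4c,0xce,0x5f,0xd9}
#5 dst[0x02+3] := {0x05,0x9f,0xd3}
query mem[0x09]=0xc9, mem[0x04]=0xd3, mem[0x1d]=0xce, mem[0x07]=0xd3

MEM[0x09,0x04,0x1d,0x07] = c9 d3 ce d3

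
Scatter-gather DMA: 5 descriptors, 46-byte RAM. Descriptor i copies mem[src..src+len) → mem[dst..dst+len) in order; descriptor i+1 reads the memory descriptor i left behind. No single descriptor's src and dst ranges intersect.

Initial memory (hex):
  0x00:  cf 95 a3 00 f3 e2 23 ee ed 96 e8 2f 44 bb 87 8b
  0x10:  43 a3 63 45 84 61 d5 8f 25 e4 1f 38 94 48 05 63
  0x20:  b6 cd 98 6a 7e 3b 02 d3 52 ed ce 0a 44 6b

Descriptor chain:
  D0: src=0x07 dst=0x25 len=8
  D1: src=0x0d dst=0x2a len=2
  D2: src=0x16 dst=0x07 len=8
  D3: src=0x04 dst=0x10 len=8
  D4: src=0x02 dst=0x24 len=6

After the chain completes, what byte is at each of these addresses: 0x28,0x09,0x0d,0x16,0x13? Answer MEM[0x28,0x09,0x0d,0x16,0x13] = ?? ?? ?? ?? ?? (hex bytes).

MEM[0x28,0x09,0x0d,0x16,0x13] = 23 25 94 e4 d5

[0] 0x07->0x25 len=8 : ee ed 96 e8 2f 44 bb 87
[1] 0x0d->0x2a len=2 : bb 87
[2] 0x16->0x07 len=8 : d5 8f 25 e4 1f 38 94 48
[3] 0x04->0x10 len=8 : f3 e2 23 d5 8f 25 e4 1f
[4] 0x02->0x24 len=6 : a3 00 f3 e2 23 d5
query mem[0x28]=0x23, mem[0x09]=0x25, mem[0x0d]=0x94, mem[0x16]=0xe4, mem[0x13]=0xd5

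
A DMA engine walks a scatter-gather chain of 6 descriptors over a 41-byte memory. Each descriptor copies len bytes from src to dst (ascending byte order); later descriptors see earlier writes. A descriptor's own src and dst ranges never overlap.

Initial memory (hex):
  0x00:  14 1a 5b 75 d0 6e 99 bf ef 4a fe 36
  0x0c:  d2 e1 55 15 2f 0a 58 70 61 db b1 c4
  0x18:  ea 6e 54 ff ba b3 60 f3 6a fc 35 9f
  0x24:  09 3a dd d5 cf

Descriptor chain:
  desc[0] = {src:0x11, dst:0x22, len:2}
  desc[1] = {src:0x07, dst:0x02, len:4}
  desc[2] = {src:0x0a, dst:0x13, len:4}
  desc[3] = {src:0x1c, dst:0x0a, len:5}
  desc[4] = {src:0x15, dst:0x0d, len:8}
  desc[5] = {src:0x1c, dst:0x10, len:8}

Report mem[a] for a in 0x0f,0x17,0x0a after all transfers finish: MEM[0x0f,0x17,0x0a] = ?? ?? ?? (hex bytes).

MEM[0x0f,0x17,0x0a] = c4 58 ba

D0: mem[0x22..0x23] <- [0a 58]
D1: mem[0x02..0x05] <- [bf ef 4a fe]
D2: mem[0x13..0x16] <- [fe 36 d2 e1]
D3: mem[0x0a..0x0e] <- [ba b3 60 f3 6a]
D4: mem[0x0d..0x14] <- [d2 e1 c4 ea 6e 54 ff ba]
D5: mem[0x10..0x17] <- [ba b3 60 f3 6a fc 0a 58]
query mem[0x0f]=0xc4, mem[0x17]=0x58, mem[0x0a]=0xba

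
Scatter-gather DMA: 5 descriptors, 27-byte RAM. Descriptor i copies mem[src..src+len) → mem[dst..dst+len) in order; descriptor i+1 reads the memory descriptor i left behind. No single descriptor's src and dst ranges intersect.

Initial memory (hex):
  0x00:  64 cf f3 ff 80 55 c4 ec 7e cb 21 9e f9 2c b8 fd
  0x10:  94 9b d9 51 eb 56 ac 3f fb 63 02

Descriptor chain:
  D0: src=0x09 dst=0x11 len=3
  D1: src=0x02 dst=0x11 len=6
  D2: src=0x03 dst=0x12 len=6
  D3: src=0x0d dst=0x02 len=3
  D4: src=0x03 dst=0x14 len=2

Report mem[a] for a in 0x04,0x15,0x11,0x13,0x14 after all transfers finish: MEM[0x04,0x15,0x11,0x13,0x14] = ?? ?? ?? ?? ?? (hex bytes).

MEM[0x04,0x15,0x11,0x13,0x14] = fd fd f3 80 b8

  after D0: wrote 3B at 0x11 = cb219e
  after D1: wrote 6B at 0x11 = f3ff8055c4ec
  after D2: wrote 6B at 0x12 = ff8055c4ec7e
  after D3: wrote 3B at 0x02 = 2cb8fd
  after D4: wrote 2B at 0x14 = b8fd
query mem[0x04]=0xfd, mem[0x15]=0xfd, mem[0x11]=0xf3, mem[0x13]=0x80, mem[0x14]=0xb8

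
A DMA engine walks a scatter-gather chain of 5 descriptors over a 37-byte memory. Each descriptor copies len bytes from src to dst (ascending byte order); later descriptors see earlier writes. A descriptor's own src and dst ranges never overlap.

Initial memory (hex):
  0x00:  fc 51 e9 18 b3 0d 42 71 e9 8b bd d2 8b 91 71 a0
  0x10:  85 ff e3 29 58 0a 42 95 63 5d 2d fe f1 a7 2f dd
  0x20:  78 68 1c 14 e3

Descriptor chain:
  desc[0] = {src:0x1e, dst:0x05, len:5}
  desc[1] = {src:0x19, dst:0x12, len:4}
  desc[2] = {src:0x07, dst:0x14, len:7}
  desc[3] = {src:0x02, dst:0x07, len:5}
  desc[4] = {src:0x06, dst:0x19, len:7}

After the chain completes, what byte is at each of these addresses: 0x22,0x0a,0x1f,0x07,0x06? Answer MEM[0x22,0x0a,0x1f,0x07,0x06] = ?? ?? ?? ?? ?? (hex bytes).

[0] 0x1e->0x05 len=5 : 2f dd 78 68 1c
[1] 0x19->0x12 len=4 : 5d 2d fe f1
[2] 0x07->0x14 len=7 : 78 68 1c bd d2 8b 91
[3] 0x02->0x07 len=5 : e9 18 b3 2f dd
[4] 0x06->0x19 len=7 : dd e9 18 b3 2f dd 8b
query mem[0x22]=0x1c, mem[0x0a]=0x2f, mem[0x1f]=0x8b, mem[0x07]=0xe9, mem[0x06]=0xdd

MEM[0x22,0x0a,0x1f,0x07,0x06] = 1c 2f 8b e9 dd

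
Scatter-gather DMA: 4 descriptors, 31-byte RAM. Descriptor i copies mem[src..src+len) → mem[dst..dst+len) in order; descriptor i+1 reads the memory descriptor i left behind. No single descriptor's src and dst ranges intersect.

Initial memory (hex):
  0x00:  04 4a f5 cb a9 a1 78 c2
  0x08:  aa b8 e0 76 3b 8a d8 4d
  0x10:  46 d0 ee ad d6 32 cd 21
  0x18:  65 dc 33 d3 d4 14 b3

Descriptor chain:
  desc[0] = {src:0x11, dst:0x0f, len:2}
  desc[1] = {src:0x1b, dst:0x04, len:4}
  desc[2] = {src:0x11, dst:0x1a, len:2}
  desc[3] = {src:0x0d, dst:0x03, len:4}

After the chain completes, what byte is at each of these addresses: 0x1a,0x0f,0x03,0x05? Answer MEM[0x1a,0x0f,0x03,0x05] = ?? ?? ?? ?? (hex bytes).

#0 dst[0x0f+2] := {0xd0,0xee}
#1 dst[0x04+4] := {0xd3,0xd4,0x14,0xb3}
#2 dst[0x1a+2] := {0xd0,0xee}
#3 dst[0x03+4] := {0x8a,0xd8,0xd0,0xee}
query mem[0x1a]=0xd0, mem[0x0f]=0xd0, mem[0x03]=0x8a, mem[0x05]=0xd0

MEM[0x1a,0x0f,0x03,0x05] = d0 d0 8a d0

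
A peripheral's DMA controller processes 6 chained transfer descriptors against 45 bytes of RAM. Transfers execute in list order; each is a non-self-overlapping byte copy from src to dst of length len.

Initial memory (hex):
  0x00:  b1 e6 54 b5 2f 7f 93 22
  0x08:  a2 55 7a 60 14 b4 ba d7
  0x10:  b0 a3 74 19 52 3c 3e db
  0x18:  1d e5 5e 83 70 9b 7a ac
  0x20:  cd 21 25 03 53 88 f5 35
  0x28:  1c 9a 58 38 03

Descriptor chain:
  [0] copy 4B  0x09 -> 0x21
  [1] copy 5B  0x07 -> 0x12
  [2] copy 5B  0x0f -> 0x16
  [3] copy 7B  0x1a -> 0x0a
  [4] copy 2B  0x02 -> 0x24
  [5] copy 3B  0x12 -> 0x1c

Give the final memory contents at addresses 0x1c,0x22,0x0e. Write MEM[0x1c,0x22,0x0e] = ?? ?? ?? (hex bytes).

  after D0: wrote 4B at 0x21 = 557a6014
  after D1: wrote 5B at 0x12 = 22a2557a60
  after D2: wrote 5B at 0x16 = d7b0a322a2
  after D3: wrote 7B at 0x0a = a283709b7aaccd
  after D4: wrote 2B at 0x24 = 54b5
  after D5: wrote 3B at 0x1c = 22a255
query mem[0x1c]=0x22, mem[0x22]=0x7a, mem[0x0e]=0x7a

MEM[0x1c,0x22,0x0e] = 22 7a 7a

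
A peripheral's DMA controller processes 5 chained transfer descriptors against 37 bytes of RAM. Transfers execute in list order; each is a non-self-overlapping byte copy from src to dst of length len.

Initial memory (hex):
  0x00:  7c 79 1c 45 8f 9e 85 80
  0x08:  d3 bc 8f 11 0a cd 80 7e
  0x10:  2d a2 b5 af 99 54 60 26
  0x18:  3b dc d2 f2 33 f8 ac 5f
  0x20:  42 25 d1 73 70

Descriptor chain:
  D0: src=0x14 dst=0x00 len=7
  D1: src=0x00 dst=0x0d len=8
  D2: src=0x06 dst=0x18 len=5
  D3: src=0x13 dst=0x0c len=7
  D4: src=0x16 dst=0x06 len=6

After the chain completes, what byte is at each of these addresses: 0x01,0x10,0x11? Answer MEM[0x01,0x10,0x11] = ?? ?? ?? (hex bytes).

[0] 0x14->0x00 len=7 : 99 54 60 26 3b dc d2
[1] 0x00->0x0d len=8 : 99 54 60 26 3b dc d2 80
[2] 0x06->0x18 len=5 : d2 80 d3 bc 8f
[3] 0x13->0x0c len=7 : d2 80 54 60 26 d2 80
[4] 0x16->0x06 len=6 : 60 26 d2 80 d3 bc
query mem[0x01]=0x54, mem[0x10]=0x26, mem[0x11]=0xd2

MEM[0x01,0x10,0x11] = 54 26 d2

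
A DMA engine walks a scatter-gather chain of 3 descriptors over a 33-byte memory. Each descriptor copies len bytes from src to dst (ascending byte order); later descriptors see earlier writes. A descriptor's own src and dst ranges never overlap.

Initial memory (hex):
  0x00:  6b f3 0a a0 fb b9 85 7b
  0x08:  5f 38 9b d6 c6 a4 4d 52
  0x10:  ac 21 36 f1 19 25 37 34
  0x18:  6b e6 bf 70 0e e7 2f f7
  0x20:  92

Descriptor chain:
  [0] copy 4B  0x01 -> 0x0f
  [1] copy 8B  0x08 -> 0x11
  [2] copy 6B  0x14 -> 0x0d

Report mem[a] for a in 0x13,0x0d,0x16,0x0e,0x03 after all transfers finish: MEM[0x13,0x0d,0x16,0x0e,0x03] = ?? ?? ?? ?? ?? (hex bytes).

#0 dst[0x0f+4] := {0xf3,0x0a,0xa0,0xfb}
#1 dst[0x11+8] := {0x5f,0x38,0x9b,0xd6,0xc6,0xa4,0x4d,0xf3}
#2 dst[0x0d+6] := {0xd6,0xc6,0xa4,0x4d,0xf3,0xe6}
query mem[0x13]=0x9b, mem[0x0d]=0xd6, mem[0x16]=0xa4, mem[0x0e]=0xc6, mem[0x03]=0xa0

MEM[0x13,0x0d,0x16,0x0e,0x03] = 9b d6 a4 c6 a0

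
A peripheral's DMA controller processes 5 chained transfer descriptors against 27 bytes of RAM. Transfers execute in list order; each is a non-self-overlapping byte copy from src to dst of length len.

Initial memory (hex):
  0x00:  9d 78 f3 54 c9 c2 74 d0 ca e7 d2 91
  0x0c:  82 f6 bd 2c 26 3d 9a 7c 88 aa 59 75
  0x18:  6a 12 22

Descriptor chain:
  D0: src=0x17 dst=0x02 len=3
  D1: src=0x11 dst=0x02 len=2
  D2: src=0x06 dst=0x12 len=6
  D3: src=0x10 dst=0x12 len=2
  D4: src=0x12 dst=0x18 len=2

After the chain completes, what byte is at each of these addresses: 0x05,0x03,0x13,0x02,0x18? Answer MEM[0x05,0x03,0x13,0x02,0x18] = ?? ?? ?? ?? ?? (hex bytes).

#0 dst[0x02+3] := {0x75,0x6a,0x12}
#1 dst[0x02+2] := {0x3d,0x9a}
#2 dst[0x12+6] := {0x74,0xd0,0xca,0xe7,0xd2,0x91}
#3 dst[0x12+2] := {0x26,0x3d}
#4 dst[0x18+2] := {0x26,0x3d}
query mem[0x05]=0xc2, mem[0x03]=0x9a, mem[0x13]=0x3d, mem[0x02]=0x3d, mem[0x18]=0x26

MEM[0x05,0x03,0x13,0x02,0x18] = c2 9a 3d 3d 26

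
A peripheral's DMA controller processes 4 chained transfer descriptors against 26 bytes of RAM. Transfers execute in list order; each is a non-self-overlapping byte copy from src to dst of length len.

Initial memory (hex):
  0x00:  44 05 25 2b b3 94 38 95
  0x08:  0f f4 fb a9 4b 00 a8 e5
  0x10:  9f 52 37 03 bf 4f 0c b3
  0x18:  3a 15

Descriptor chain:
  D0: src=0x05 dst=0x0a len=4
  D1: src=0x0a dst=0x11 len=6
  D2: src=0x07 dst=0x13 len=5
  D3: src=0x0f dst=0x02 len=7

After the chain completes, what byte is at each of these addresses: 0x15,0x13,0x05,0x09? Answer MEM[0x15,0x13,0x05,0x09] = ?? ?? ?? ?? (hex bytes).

[0] 0x05->0x0a len=4 : 94 38 95 0f
[1] 0x0a->0x11 len=6 : 94 38 95 0f a8 e5
[2] 0x07->0x13 len=5 : 95 0f f4 94 38
[3] 0x0f->0x02 len=7 : e5 9f 94 38 95 0f f4
query mem[0x15]=0xf4, mem[0x13]=0x95, mem[0x05]=0x38, mem[0x09]=0xf4

MEM[0x15,0x13,0x05,0x09] = f4 95 38 f4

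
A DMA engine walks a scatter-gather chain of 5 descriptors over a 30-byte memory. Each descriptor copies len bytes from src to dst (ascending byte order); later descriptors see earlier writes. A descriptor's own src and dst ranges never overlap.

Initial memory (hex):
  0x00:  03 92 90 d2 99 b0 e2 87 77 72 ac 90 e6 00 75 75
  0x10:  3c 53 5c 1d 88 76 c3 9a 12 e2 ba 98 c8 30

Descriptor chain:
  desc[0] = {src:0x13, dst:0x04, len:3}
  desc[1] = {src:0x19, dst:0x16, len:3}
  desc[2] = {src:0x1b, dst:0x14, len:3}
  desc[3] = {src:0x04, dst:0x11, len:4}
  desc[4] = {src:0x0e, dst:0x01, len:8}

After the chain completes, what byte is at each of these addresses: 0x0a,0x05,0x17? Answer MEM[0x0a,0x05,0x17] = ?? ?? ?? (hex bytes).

MEM[0x0a,0x05,0x17] = ac 88 ba

  after D0: wrote 3B at 0x04 = 1d8876
  after D1: wrote 3B at 0x16 = e2ba98
  after D2: wrote 3B at 0x14 = 98c830
  after D3: wrote 4B at 0x11 = 1d887687
  after D4: wrote 8B at 0x01 = 75753c1d887687c8
query mem[0x0a]=0xac, mem[0x05]=0x88, mem[0x17]=0xba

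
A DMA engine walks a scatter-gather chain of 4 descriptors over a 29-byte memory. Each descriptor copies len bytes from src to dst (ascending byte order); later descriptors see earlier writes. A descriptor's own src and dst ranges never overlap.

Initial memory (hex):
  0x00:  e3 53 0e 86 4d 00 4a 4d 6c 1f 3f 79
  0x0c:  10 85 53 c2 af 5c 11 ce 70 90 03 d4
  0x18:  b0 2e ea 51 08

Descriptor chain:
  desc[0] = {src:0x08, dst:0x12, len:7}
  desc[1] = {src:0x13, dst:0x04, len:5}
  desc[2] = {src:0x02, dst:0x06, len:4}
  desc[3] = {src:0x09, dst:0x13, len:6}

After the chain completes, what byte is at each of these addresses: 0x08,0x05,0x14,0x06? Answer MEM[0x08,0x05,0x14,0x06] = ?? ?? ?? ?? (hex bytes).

#0 dst[0x12+7] := {0x6c,0x1f,0x3f,0x79,0x10,0x85,0x53}
#1 dst[0x04+5] := {0x1f,0x3f,0x79,0x10,0x85}
#2 dst[0x06+4] := {0x0e,0x86,0x1f,0x3f}
#3 dst[0x13+6] := {0x3f,0x3f,0x79,0x10,0x85,0x53}
query mem[0x08]=0x1f, mem[0x05]=0x3f, mem[0x14]=0x3f, mem[0x06]=0x0e

MEM[0x08,0x05,0x14,0x06] = 1f 3f 3f 0e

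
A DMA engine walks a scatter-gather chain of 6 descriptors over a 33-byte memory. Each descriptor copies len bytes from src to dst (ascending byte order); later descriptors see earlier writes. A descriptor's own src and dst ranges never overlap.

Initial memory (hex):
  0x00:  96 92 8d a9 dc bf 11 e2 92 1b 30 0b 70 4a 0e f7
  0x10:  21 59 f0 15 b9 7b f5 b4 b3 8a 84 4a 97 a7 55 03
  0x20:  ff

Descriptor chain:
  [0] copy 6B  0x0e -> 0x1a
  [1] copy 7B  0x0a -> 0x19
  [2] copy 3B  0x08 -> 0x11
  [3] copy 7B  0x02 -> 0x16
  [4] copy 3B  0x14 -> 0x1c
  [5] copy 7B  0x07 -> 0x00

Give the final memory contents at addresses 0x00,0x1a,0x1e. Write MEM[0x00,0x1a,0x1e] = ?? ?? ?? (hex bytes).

[0] 0x0e->0x1a len=6 : 0e f7 21 59 f0 15
[1] 0x0a->0x19 len=7 : 30 0b 70 4a 0e f7 21
[2] 0x08->0x11 len=3 : 92 1b 30
[3] 0x02->0x16 len=7 : 8d a9 dc bf 11 e2 92
[4] 0x14->0x1c len=3 : b9 7b 8d
[5] 0x07->0x00 len=7 : e2 92 1b 30 0b 70 4a
query mem[0x00]=0xe2, mem[0x1a]=0x11, mem[0x1e]=0x8d

MEM[0x00,0x1a,0x1e] = e2 11 8d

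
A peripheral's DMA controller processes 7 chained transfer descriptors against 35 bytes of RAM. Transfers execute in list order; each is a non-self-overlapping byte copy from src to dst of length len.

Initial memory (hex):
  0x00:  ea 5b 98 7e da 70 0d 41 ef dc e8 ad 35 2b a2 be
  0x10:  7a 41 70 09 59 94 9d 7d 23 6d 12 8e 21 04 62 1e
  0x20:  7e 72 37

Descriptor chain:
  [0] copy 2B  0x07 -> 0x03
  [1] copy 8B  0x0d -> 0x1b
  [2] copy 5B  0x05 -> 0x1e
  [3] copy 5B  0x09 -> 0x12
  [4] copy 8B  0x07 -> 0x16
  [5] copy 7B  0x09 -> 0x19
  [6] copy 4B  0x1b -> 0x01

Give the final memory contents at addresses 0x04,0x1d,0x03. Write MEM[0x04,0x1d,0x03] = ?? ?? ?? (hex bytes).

MEM[0x04,0x1d,0x03] = a2 2b 2b

D0: mem[0x03..0x04] <- [41 ef]
D1: mem[0x1b..0x22] <- [2b a2 be 7a 41 70 09 59]
D2: mem[0x1e..0x22] <- [70 0d 41 ef dc]
D3: mem[0x12..0x16] <- [dc e8 ad 35 2b]
D4: mem[0x16..0x1d] <- [41 ef dc e8 ad 35 2b a2]
D5: mem[0x19..0x1f] <- [dc e8 ad 35 2b a2 be]
D6: mem[0x01..0x04] <- [ad 35 2b a2]
query mem[0x04]=0xa2, mem[0x1d]=0x2b, mem[0x03]=0x2b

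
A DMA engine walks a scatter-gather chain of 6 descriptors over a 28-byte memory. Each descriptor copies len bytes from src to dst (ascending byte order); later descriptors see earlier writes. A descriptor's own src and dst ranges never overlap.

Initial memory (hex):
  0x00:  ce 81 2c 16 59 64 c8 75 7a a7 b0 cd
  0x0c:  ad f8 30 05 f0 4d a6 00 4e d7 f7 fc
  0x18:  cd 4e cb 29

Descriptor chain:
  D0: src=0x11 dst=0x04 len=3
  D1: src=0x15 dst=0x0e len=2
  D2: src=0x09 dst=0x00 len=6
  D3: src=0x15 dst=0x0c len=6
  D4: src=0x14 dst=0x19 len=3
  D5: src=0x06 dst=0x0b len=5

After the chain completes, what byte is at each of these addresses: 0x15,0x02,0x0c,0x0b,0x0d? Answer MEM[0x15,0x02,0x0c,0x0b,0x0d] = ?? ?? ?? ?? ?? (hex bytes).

#0 dst[0x04+3] := {0x4d,0xa6,0x00}
#1 dst[0x0e+2] := {0xd7,0xf7}
#2 dst[0x00+6] := {0xa7,0xb0,0xcd,0xad,0xf8,0xd7}
#3 dst[0x0c+6] := {0xd7,0xf7,0xfc,0xcd,0x4e,0xcb}
#4 dst[0x19+3] := {0x4e,0xd7,0xf7}
#5 dst[0x0b+5] := {0x00,0x75,0x7a,0xa7,0xb0}
query mem[0x15]=0xd7, mem[0x02]=0xcd, mem[0x0c]=0x75, mem[0x0b]=0x00, mem[0x0d]=0x7a

MEM[0x15,0x02,0x0c,0x0b,0x0d] = d7 cd 75 00 7a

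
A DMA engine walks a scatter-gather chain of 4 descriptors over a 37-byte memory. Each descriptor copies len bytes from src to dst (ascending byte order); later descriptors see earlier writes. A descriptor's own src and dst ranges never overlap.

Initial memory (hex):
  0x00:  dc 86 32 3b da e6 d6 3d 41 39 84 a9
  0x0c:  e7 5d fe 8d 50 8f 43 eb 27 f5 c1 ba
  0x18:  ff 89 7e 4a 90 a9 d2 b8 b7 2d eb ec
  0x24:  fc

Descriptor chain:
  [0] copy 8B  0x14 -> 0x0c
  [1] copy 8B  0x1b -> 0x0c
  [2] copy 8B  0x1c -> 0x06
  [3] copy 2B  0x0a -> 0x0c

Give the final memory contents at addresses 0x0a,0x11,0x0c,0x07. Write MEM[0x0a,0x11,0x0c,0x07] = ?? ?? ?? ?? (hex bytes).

MEM[0x0a,0x11,0x0c,0x07] = b7 b7 b7 a9

#0 dst[0x0c+8] := {0x27,0xf5,0xc1,0xba,0xff,0x89,0x7e,0x4a}
#1 dst[0x0c+8] := {0x4a,0x90,0xa9,0xd2,0xb8,0xb7,0x2d,0xeb}
#2 dst[0x06+8] := {0x90,0xa9,0xd2,0xb8,0xb7,0x2d,0xeb,0xec}
#3 dst[0x0c+2] := {0xb7,0x2d}
query mem[0x0a]=0xb7, mem[0x11]=0xb7, mem[0x0c]=0xb7, mem[0x07]=0xa9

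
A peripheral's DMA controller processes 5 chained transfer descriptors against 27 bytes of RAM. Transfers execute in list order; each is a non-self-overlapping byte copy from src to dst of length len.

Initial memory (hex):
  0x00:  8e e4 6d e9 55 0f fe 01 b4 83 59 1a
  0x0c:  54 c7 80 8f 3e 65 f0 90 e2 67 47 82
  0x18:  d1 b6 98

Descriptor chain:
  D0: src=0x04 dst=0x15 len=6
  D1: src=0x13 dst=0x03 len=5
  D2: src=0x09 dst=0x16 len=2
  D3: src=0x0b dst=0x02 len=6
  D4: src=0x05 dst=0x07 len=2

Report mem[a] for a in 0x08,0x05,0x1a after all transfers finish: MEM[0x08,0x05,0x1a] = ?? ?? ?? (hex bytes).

MEM[0x08,0x05,0x1a] = 8f 80 83

  after D0: wrote 6B at 0x15 = 550ffe01b483
  after D1: wrote 5B at 0x03 = 90e2550ffe
  after D2: wrote 2B at 0x16 = 8359
  after D3: wrote 6B at 0x02 = 1a54c7808f3e
  after D4: wrote 2B at 0x07 = 808f
query mem[0x08]=0x8f, mem[0x05]=0x80, mem[0x1a]=0x83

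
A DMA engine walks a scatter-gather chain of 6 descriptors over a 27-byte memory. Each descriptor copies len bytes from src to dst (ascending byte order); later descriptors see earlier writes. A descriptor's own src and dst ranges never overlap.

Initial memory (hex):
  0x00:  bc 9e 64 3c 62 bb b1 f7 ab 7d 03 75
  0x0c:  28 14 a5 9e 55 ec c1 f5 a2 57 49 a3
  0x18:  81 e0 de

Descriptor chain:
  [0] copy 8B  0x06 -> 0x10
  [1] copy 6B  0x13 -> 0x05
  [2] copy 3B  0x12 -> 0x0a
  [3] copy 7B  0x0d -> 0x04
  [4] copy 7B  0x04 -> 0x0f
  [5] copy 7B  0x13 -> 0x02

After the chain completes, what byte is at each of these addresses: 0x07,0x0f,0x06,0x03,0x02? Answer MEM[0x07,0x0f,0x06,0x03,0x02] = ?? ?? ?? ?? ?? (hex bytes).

MEM[0x07,0x0f,0x06,0x03,0x02] = 81 14 14 ab f7

#0 dst[0x10+8] := {0xb1,0xf7,0xab,0x7d,0x03,0x75,0x28,0x14}
#1 dst[0x05+6] := {0x7d,0x03,0x75,0x28,0x14,0x81}
#2 dst[0x0a+3] := {0xab,0x7d,0x03}
#3 dst[0x04+7] := {0x14,0xa5,0x9e,0xb1,0xf7,0xab,0x7d}
#4 dst[0x0f+7] := {0x14,0xa5,0x9e,0xb1,0xf7,0xab,0x7d}
#5 dst[0x02+7] := {0xf7,0xab,0x7d,0x28,0x14,0x81,0xe0}
query mem[0x07]=0x81, mem[0x0f]=0x14, mem[0x06]=0x14, mem[0x03]=0xab, mem[0x02]=0xf7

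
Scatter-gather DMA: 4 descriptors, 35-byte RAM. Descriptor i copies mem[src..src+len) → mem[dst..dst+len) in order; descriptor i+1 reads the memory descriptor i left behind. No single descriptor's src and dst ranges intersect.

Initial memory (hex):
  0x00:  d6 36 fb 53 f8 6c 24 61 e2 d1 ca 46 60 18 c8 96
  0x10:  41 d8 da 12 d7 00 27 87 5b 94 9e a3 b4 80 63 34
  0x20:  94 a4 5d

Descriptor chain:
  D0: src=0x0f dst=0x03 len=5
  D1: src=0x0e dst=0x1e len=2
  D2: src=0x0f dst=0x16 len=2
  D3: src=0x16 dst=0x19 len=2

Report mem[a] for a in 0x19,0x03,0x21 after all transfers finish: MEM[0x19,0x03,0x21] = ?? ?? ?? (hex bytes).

MEM[0x19,0x03,0x21] = 96 96 a4

  after D0: wrote 5B at 0x03 = 9641d8da12
  after D1: wrote 2B at 0x1e = c896
  after D2: wrote 2B at 0x16 = 9641
  after D3: wrote 2B at 0x19 = 9641
query mem[0x19]=0x96, mem[0x03]=0x96, mem[0x21]=0xa4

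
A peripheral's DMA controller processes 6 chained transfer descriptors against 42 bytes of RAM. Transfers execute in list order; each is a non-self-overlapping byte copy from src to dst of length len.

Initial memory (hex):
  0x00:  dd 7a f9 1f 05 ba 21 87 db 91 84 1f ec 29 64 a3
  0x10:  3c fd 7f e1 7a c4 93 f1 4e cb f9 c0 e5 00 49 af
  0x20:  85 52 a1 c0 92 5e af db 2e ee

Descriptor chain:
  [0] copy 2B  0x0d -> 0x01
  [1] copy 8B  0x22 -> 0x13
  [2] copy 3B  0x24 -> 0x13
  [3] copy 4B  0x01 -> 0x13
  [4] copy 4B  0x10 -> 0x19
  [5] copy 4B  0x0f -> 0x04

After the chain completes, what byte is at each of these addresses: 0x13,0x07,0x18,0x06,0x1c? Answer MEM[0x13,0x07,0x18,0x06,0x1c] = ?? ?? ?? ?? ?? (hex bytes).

  after D0: wrote 2B at 0x01 = 2964
  after D1: wrote 8B at 0x13 = a1c0925eafdb2eee
  after D2: wrote 3B at 0x13 = 925eaf
  after D3: wrote 4B at 0x13 = 29641f05
  after D4: wrote 4B at 0x19 = 3cfd7f29
  after D5: wrote 4B at 0x04 = a33cfd7f
query mem[0x13]=0x29, mem[0x07]=0x7f, mem[0x18]=0xdb, mem[0x06]=0xfd, mem[0x1c]=0x29

MEM[0x13,0x07,0x18,0x06,0x1c] = 29 7f db fd 29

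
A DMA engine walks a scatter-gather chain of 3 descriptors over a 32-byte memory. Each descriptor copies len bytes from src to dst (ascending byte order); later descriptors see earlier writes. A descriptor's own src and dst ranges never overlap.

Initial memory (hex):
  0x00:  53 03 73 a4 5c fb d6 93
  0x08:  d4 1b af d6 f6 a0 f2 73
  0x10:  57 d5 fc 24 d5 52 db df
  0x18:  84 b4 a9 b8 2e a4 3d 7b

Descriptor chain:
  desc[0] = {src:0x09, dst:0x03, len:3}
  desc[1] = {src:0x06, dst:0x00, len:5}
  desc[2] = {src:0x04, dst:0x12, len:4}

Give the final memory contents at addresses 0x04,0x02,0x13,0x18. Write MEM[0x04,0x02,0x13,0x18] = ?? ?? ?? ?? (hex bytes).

  after D0: wrote 3B at 0x03 = 1bafd6
  after D1: wrote 5B at 0x00 = d693d41baf
  after D2: wrote 4B at 0x12 = afd6d693
query mem[0x04]=0xaf, mem[0x02]=0xd4, mem[0x13]=0xd6, mem[0x18]=0x84

MEM[0x04,0x02,0x13,0x18] = af d4 d6 84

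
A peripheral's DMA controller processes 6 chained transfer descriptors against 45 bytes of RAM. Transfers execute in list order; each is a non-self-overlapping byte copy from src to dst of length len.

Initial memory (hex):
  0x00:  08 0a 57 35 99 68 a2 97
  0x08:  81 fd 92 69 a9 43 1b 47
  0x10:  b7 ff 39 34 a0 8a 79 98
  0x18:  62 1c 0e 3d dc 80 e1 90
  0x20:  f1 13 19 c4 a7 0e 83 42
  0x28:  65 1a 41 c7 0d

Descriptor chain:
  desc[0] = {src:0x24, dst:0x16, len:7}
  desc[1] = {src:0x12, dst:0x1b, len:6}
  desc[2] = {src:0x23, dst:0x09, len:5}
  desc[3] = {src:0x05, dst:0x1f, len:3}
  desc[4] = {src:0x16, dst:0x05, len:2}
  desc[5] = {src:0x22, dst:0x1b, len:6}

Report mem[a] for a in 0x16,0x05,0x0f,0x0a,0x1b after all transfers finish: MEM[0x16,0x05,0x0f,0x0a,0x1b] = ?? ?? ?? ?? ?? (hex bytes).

#0 dst[0x16+7] := {0xa7,0x0e,0x83,0x42,0x65,0x1a,0x41}
#1 dst[0x1b+6] := {0x39,0x34,0xa0,0x8a,0xa7,0x0e}
#2 dst[0x09+5] := {0xc4,0xa7,0x0e,0x83,0x42}
#3 dst[0x1f+3] := {0x68,0xa2,0x97}
#4 dst[0x05+2] := {0xa7,0x0e}
#5 dst[0x1b+6] := {0x19,0xc4,0xa7,0x0e,0x83,0x42}
query mem[0x16]=0xa7, mem[0x05]=0xa7, mem[0x0f]=0x47, mem[0x0a]=0xa7, mem[0x1b]=0x19

MEM[0x16,0x05,0x0f,0x0a,0x1b] = a7 a7 47 a7 19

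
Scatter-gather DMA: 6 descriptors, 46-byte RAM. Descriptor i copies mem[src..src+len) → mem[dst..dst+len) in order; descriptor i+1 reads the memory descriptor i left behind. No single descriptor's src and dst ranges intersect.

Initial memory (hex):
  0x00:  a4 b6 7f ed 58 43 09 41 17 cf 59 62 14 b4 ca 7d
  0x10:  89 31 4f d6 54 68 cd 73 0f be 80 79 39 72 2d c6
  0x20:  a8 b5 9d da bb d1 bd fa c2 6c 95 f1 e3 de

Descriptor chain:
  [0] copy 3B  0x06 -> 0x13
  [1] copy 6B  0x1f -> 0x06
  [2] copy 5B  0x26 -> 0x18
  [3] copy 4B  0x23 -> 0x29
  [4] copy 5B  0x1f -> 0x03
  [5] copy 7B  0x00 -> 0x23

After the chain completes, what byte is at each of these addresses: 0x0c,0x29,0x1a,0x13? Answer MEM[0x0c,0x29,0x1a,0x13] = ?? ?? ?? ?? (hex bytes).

  after D0: wrote 3B at 0x13 = 094117
  after D1: wrote 6B at 0x06 = c6a8b59ddabb
  after D2: wrote 5B at 0x18 = bdfac26c95
  after D3: wrote 4B at 0x29 = dabbd1bd
  after D4: wrote 5B at 0x03 = c6a8b59dda
  after D5: wrote 7B at 0x23 = a4b67fc6a8b59d
query mem[0x0c]=0x14, mem[0x29]=0x9d, mem[0x1a]=0xc2, mem[0x13]=0x09

MEM[0x0c,0x29,0x1a,0x13] = 14 9d c2 09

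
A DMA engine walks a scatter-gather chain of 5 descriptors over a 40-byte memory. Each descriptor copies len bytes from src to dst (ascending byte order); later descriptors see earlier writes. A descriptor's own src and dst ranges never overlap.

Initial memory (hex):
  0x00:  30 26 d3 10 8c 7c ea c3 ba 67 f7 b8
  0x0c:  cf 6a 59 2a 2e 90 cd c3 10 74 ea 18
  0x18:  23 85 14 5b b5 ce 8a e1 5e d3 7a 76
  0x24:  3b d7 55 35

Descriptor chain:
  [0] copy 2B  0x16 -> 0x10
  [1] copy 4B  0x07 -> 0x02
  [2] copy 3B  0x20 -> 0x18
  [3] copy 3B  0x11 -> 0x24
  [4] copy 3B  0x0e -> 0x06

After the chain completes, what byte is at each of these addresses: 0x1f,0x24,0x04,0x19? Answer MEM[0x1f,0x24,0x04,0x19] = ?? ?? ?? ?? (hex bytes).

#0 dst[0x10+2] := {0xea,0x18}
#1 dst[0x02+4] := {0xc3,0xba,0x67,0xf7}
#2 dst[0x18+3] := {0x5e,0xd3,0x7a}
#3 dst[0x24+3] := {0x18,0xcd,0xc3}
#4 dst[0x06+3] := {0x59,0x2a,0xea}
query mem[0x1f]=0xe1, mem[0x24]=0x18, mem[0x04]=0x67, mem[0x19]=0xd3

MEM[0x1f,0x24,0x04,0x19] = e1 18 67 d3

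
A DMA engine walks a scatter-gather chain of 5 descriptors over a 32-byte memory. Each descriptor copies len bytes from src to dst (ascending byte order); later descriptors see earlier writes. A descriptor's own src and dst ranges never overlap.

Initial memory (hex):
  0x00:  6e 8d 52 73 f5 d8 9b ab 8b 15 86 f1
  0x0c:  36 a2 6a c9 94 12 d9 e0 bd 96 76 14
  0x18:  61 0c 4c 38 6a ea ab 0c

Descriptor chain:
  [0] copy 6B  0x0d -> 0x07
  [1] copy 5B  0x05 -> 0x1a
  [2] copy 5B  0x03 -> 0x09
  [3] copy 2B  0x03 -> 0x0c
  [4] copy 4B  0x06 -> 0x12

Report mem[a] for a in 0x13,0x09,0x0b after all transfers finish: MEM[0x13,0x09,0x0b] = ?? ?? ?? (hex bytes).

MEM[0x13,0x09,0x0b] = a2 73 d8

[0] 0x0d->0x07 len=6 : a2 6a c9 94 12 d9
[1] 0x05->0x1a len=5 : d8 9b a2 6a c9
[2] 0x03->0x09 len=5 : 73 f5 d8 9b a2
[3] 0x03->0x0c len=2 : 73 f5
[4] 0x06->0x12 len=4 : 9b a2 6a 73
query mem[0x13]=0xa2, mem[0x09]=0x73, mem[0x0b]=0xd8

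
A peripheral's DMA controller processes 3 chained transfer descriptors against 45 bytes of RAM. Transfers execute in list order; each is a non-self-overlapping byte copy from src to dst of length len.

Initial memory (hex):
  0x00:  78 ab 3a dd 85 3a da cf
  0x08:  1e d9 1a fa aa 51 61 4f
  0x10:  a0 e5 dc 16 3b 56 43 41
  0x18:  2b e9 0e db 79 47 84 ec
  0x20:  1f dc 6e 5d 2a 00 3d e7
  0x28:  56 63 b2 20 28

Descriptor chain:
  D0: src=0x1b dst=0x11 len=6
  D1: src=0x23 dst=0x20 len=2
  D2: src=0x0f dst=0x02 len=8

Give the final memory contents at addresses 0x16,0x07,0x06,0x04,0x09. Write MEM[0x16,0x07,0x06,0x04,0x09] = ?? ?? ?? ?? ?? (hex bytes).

MEM[0x16,0x07,0x06,0x04,0x09] = 1f 84 47 db 1f

#0 dst[0x11+6] := {0xdb,0x79,0x47,0x84,0xec,0x1f}
#1 dst[0x20+2] := {0x5d,0x2a}
#2 dst[0x02+8] := {0x4f,0xa0,0xdb,0x79,0x47,0x84,0xec,0x1f}
query mem[0x16]=0x1f, mem[0x07]=0x84, mem[0x06]=0x47, mem[0x04]=0xdb, mem[0x09]=0x1f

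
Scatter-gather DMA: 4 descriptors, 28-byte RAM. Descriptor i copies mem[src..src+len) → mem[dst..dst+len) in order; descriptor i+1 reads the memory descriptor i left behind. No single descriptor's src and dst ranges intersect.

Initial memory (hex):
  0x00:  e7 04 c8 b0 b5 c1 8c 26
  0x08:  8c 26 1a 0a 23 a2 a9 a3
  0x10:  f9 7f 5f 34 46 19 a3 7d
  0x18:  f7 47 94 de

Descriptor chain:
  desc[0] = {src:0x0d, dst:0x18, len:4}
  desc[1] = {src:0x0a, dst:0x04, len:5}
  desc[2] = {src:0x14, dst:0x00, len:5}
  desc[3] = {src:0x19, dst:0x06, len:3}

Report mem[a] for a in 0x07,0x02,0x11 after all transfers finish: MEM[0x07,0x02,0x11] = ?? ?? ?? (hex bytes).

D0: mem[0x18..0x1b] <- [a2 a9 a3 f9]
D1: mem[0x04..0x08] <- [1a 0a 23 a2 a9]
D2: mem[0x00..0x04] <- [46 19 a3 7d a2]
D3: mem[0x06..0x08] <- [a9 a3 f9]
query mem[0x07]=0xa3, mem[0x02]=0xa3, mem[0x11]=0x7f

MEM[0x07,0x02,0x11] = a3 a3 7f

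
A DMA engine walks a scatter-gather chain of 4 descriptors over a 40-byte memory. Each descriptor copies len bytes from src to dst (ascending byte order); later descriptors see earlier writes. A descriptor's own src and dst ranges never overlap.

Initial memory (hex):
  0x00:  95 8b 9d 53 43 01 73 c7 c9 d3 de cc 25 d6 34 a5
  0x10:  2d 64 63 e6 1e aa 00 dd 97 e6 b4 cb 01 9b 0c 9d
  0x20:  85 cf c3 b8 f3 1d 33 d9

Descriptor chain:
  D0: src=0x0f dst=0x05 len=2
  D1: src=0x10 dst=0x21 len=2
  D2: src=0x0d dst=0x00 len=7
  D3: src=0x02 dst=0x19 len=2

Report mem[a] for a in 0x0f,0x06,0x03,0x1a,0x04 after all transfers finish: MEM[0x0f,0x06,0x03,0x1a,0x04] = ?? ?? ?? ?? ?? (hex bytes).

#0 dst[0x05+2] := {0xa5,0x2d}
#1 dst[0x21+2] := {0x2d,0x64}
#2 dst[0x00+7] := {0xd6,0x34,0xa5,0x2d,0x64,0x63,0xe6}
#3 dst[0x19+2] := {0xa5,0x2d}
query mem[0x0f]=0xa5, mem[0x06]=0xe6, mem[0x03]=0x2d, mem[0x1a]=0x2d, mem[0x04]=0x64

MEM[0x0f,0x06,0x03,0x1a,0x04] = a5 e6 2d 2d 64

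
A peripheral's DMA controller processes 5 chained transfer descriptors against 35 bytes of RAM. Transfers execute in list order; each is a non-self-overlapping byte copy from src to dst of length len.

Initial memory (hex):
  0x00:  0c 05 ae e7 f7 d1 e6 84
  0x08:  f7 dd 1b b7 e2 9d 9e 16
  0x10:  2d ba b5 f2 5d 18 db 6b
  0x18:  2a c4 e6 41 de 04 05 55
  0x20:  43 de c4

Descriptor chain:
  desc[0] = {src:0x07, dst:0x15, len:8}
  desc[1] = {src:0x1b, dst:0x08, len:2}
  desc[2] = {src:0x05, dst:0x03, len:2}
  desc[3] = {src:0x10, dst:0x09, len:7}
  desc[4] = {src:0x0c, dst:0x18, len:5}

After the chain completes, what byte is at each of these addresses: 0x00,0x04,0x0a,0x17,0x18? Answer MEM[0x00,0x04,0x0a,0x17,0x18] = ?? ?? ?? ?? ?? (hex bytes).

MEM[0x00,0x04,0x0a,0x17,0x18] = 0c e6 ba dd f2

[0] 0x07->0x15 len=8 : 84 f7 dd 1b b7 e2 9d 9e
[1] 0x1b->0x08 len=2 : 9d 9e
[2] 0x05->0x03 len=2 : d1 e6
[3] 0x10->0x09 len=7 : 2d ba b5 f2 5d 84 f7
[4] 0x0c->0x18 len=5 : f2 5d 84 f7 2d
query mem[0x00]=0x0c, mem[0x04]=0xe6, mem[0x0a]=0xba, mem[0x17]=0xdd, mem[0x18]=0xf2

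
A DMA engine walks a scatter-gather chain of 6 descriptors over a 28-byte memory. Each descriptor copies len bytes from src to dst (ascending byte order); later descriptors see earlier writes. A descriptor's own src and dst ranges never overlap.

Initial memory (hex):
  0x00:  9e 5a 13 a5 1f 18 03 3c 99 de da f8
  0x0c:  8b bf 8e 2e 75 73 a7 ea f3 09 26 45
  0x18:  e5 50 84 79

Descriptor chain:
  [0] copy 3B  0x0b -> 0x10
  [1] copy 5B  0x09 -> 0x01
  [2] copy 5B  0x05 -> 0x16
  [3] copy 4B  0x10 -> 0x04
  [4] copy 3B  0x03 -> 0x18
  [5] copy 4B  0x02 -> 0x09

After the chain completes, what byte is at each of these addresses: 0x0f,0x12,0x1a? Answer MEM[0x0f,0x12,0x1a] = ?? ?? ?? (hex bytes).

  after D0: wrote 3B at 0x10 = f88bbf
  after D1: wrote 5B at 0x01 = dedaf88bbf
  after D2: wrote 5B at 0x16 = bf033c99de
  after D3: wrote 4B at 0x04 = f88bbfea
  after D4: wrote 3B at 0x18 = f8f88b
  after D5: wrote 4B at 0x09 = daf8f88b
query mem[0x0f]=0x2e, mem[0x12]=0xbf, mem[0x1a]=0x8b

MEM[0x0f,0x12,0x1a] = 2e bf 8b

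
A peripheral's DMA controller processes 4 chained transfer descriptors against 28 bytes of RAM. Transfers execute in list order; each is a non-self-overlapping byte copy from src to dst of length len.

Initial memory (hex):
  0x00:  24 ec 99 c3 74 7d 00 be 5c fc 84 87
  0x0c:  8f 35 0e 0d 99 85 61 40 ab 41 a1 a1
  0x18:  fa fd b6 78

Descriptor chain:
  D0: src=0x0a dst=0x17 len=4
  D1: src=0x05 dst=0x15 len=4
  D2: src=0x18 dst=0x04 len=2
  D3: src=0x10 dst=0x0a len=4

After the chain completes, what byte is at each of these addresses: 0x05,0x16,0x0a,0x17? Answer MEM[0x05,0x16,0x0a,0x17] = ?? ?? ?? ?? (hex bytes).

D0: mem[0x17..0x1a] <- [84 87 8f 35]
D1: mem[0x15..0x18] <- [7d 00 be 5c]
D2: mem[0x04..0x05] <- [5c 8f]
D3: mem[0x0a..0x0d] <- [99 85 61 40]
query mem[0x05]=0x8f, mem[0x16]=0x00, mem[0x0a]=0x99, mem[0x17]=0xbe

MEM[0x05,0x16,0x0a,0x17] = 8f 00 99 be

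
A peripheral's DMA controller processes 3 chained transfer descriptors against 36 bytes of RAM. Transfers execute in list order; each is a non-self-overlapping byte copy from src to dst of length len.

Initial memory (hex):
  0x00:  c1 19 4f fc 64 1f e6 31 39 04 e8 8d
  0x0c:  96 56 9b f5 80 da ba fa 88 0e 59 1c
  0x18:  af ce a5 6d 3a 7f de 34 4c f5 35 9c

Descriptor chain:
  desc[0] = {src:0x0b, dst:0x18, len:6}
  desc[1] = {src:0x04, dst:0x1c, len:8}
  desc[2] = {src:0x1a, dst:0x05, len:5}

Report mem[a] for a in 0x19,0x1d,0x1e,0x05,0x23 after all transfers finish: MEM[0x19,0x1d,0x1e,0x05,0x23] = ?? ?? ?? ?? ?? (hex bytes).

MEM[0x19,0x1d,0x1e,0x05,0x23] = 96 1f e6 56 8d

D0: mem[0x18..0x1d] <- [8d 96 56 9b f5 80]
D1: mem[0x1c..0x23] <- [64 1f e6 31 39 04 e8 8d]
D2: mem[0x05..0x09] <- [56 9b 64 1f e6]
query mem[0x19]=0x96, mem[0x1d]=0x1f, mem[0x1e]=0xe6, mem[0x05]=0x56, mem[0x23]=0x8d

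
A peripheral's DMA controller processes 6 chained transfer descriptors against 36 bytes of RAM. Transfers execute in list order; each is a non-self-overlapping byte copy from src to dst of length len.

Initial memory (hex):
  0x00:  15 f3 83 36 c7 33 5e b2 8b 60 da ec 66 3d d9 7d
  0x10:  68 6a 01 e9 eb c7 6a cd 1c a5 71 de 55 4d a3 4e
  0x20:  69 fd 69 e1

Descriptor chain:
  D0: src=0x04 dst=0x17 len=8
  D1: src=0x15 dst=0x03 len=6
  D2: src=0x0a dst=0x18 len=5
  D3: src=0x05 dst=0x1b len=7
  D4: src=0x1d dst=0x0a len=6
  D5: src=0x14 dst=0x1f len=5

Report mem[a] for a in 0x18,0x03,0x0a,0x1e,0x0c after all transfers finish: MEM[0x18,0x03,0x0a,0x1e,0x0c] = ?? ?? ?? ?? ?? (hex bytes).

MEM[0x18,0x03,0x0a,0x1e,0x0c] = da c7 5e b2 60

  after D0: wrote 8B at 0x17 = c7335eb28b60daec
  after D1: wrote 6B at 0x03 = c76ac7335eb2
  after D2: wrote 5B at 0x18 = daec663dd9
  after D3: wrote 7B at 0x1b = c7335eb260daec
  after D4: wrote 6B at 0x0a = 5eb260daec69
  after D5: wrote 5B at 0x1f = ebc76ac7da
query mem[0x18]=0xda, mem[0x03]=0xc7, mem[0x0a]=0x5e, mem[0x1e]=0xb2, mem[0x0c]=0x60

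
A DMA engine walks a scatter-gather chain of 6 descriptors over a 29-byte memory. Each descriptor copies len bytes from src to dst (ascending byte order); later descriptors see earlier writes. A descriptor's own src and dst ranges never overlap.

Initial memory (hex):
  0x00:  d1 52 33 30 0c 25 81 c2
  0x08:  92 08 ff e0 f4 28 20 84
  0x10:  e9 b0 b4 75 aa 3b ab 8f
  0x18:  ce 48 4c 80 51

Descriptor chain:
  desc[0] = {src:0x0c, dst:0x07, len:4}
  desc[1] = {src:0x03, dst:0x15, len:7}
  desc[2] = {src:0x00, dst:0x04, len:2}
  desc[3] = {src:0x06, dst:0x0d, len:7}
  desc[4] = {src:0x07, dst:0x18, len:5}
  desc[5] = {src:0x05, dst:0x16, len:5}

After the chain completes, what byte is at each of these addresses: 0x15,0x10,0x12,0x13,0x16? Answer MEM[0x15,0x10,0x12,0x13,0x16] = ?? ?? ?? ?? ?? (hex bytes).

[0] 0x0c->0x07 len=4 : f4 28 20 84
[1] 0x03->0x15 len=7 : 30 0c 25 81 f4 28 20
[2] 0x00->0x04 len=2 : d1 52
[3] 0x06->0x0d len=7 : 81 f4 28 20 84 e0 f4
[4] 0x07->0x18 len=5 : f4 28 20 84 e0
[5] 0x05->0x16 len=5 : 52 81 f4 28 20
query mem[0x15]=0x30, mem[0x10]=0x20, mem[0x12]=0xe0, mem[0x13]=0xf4, mem[0x16]=0x52

MEM[0x15,0x10,0x12,0x13,0x16] = 30 20 e0 f4 52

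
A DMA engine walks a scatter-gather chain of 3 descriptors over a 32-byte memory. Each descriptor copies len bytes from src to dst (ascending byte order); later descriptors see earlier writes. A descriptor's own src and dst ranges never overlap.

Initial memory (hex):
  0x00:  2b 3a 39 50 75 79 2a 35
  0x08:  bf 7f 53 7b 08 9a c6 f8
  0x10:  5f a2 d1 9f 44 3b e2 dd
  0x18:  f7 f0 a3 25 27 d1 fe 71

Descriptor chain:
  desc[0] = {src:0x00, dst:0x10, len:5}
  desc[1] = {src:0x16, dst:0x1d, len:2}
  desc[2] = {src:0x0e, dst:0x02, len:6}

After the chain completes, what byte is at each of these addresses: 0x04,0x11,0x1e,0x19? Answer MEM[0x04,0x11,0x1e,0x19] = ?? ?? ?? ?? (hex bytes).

D0: mem[0x10..0x14] <- [2b 3a 39 50 75]
D1: mem[0x1d..0x1e] <- [e2 dd]
D2: mem[0x02..0x07] <- [c6 f8 2b 3a 39 50]
query mem[0x04]=0x2b, mem[0x11]=0x3a, mem[0x1e]=0xdd, mem[0x19]=0xf0

MEM[0x04,0x11,0x1e,0x19] = 2b 3a dd f0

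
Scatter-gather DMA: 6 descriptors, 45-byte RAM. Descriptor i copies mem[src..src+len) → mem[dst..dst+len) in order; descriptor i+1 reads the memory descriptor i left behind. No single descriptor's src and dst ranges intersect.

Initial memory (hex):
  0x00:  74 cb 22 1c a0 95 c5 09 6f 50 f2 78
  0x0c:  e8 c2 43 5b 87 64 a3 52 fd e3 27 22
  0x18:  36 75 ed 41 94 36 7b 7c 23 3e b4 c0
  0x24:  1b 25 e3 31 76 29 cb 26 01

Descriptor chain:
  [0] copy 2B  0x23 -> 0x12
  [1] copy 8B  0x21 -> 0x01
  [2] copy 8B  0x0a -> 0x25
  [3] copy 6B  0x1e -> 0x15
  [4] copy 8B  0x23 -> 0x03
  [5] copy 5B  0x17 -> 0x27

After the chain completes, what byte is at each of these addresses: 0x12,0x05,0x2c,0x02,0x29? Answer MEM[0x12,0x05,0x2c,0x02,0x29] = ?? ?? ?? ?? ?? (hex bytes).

  after D0: wrote 2B at 0x12 = c01b
  after D1: wrote 8B at 0x01 = 3eb4c01b25e33176
  after D2: wrote 8B at 0x25 = f278e8c2435b8764
  after D3: wrote 6B at 0x15 = 7b7c233eb4c0
  after D4: wrote 8B at 0x03 = c01bf278e8c2435b
  after D5: wrote 5B at 0x27 = 233eb4c041
query mem[0x12]=0xc0, mem[0x05]=0xf2, mem[0x2c]=0x64, mem[0x02]=0xb4, mem[0x29]=0xb4

MEM[0x12,0x05,0x2c,0x02,0x29] = c0 f2 64 b4 b4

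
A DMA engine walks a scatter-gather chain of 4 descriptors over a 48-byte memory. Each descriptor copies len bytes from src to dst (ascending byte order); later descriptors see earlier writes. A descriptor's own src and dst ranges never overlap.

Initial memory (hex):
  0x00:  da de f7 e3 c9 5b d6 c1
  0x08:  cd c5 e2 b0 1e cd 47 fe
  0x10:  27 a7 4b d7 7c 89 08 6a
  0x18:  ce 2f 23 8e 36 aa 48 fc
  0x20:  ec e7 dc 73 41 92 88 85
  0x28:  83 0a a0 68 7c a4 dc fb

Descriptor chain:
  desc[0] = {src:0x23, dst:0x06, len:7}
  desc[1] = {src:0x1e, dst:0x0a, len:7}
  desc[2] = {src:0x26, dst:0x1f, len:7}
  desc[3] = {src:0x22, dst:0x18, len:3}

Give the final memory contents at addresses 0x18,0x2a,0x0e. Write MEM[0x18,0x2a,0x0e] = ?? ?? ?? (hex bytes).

D0: mem[0x06..0x0c] <- [73 41 92 88 85 83 0a]
D1: mem[0x0a..0x10] <- [48 fc ec e7 dc 73 41]
D2: mem[0x1f..0x25] <- [88 85 83 0a a0 68 7c]
D3: mem[0x18..0x1a] <- [0a a0 68]
query mem[0x18]=0x0a, mem[0x2a]=0xa0, mem[0x0e]=0xdc

MEM[0x18,0x2a,0x0e] = 0a a0 dc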